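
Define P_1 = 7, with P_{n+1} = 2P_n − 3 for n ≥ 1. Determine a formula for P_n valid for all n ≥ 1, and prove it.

Claim: P_n = 2^{n+1} + 3.

Base case: P_1 = 7, and 2^{1+1} + 3 = 4 + 3 = 7.
Assume P_r = 2^{r+1} + 3 for some r ≥ 1.
Then P_{r+1} = 2P_r − 3 = 2·(2^{r+1} + 3) − 3 = 2^{r+2} + 6 − 3 = 2^{r+2} + 3.
So the formula holds for r+1, and by induction P_n = 2^{n+1} + 3 for all n ≥ 1.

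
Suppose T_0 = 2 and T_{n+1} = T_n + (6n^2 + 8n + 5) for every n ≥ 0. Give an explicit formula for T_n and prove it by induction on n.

Claim: T_n = 2n^3 + n^2 + 2n + 2.

Base case: T_0 = 2, and 2·0^3 + 0^2 + 2·0 + 2 = 2.
Assume T_j = 2j^3 + j^2 + 2j + 2.
Then T_{j+1} = T_j + (6j^2 + 8j + 5) = (2j^3 + j^2 + 2j + 2) + (6j^2 + 8j + 5) = 2j^3 + 7j^2 + 10j + 7,
and 2·(j+1)^3 + (j+1)^2 + 2·(j+1) + 2 = 2j^3 + 7j^2 + 10j + 7.
Hence T_n = 2n^3 + n^2 + 2n + 2 for every n ≥ 0, by induction.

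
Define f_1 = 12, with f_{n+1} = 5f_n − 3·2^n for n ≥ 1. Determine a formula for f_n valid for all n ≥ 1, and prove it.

Claim: f_n = 2·5^n + 2^n.

Base case: f_1 = 12, and 2·5^1 + 2^1 = 10 + 2 = 12.
Assume f_k = 2·5^k + 2^k for some k ≥ 1.
Then f_{k+1} = 5f_k − 3·2^k = 5·(2·5^k + 2^k) − 3·2^k = 2·5^{k+1} + 5·2^k − 3·2^k = 2·5^{k+1} + 2·2^k = 2·5^{k+1} + 2^{k+1}.
By induction, f_n = 2·5^n + 2^n for all n ≥ 1.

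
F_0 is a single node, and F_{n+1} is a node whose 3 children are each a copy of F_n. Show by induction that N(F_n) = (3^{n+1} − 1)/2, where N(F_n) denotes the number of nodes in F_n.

Base case: N(F_0) = 1, and (3^{0+1} − 1)/2 = 1.
Assume N(F_j) = (3^{j+1} − 1)/2.
Then N(F_{j+1}) = 1 + 3N(F_j) = 1 + 3·(3^{j+1} − 1)/2 = 1 + (3^{j+2} − 3)/2 = (2 + 3^{j+2} − 3)/2 = (3^{j+2} − 1)/2.
This completes the inductive step, so N(F_n) = (3^{n+1} − 1)/2 for all n ≥ 0.

N(F_n) = (3^{n+1} − 1)/2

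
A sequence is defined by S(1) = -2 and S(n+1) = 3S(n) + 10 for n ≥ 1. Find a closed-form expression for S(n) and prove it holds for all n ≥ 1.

Claim: S(n) = 3^n − 5.

Base case: S(1) = -2, and 3^1 − 5 = 3 − 5 = -2.
Assume S(r) = 3^r − 5 for some r ≥ 1.
Then S(r+1) = 3S(r) + 10 = 3·(3^r − 5) + 10 = 3^{r+1} − 15 + 10 = 3^{r+1} − 5.
This completes the inductive step, so S(n) = 3^n − 5 for all n ≥ 1.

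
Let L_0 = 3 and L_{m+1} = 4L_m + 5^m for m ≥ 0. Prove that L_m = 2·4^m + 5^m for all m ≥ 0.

Base case: L_0 = 3, and 2·4^0 + 5^0 = 2 + 1 = 3.
Assume L_k = 2·4^k + 5^k for some k ≥ 0.
Then L_{k+1} = 4L_k + 5^k = 4·(2·4^k + 5^k) + 5^k = 2·4^{k+1} + 4·5^k + 5^k = 2·4^{k+1} + 5·5^k = 2·4^{k+1} + 5^{k+1}.
By induction, L_m = 2·4^m + 5^m for all m ≥ 0.

L_m = 2·4^m + 5^m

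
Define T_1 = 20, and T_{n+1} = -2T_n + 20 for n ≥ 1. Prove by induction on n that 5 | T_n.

Base case: T_1 = 20 = 5·4, so 5 | T_1.
Assume 5 | T_j, so T_j = 5t for some integer t.
Then T_{j+1} = -2T_j + 20 = -2·(5t) + 20 = 5(-2t + 4), so 5 | T_{j+1}.
Hence 5 | T_n for every n ≥ 1, by induction.

5 | T_n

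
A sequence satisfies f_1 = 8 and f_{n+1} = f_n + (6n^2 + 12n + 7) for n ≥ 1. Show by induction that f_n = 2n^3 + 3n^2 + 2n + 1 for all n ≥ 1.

Base case: f_1 = 8, and 2·1^3 + 3·1^2 + 2·1 + 1 = 8.
Assume f_r = 2r^3 + 3r^2 + 2r + 1.
Then f_{r+1} = f_r + (6r^2 + 12r + 7) = (2r^3 + 3r^2 + 2r + 1) + (6r^2 + 12r + 7) = 2r^3 + 9r^2 + 14r + 8,
and 2·(r+1)^3 + 3·(r+1)^2 + 2·(r+1) + 1 = 2r^3 + 9r^2 + 14r + 8.
This completes the inductive step, so f_n = 2n^3 + 3n^2 + 2n + 1 for all n ≥ 1.

f_n = 2n^3 + 3n^2 + 2n + 1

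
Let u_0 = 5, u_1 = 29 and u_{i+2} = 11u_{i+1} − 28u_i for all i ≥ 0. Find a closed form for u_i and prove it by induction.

Claim: u_i = 3·7^i + 2·4^i.

Base cases: u_0 = 5 and 3·7^0 + 2·4^0 = 5; u_1 = 29 and 3·7^1 + 2·4^1 = 29.
Assume u_j = 3·7^j + 2·4^j for all 0 ≤ j ≤ k, where k ≥ 1.
Then u_{k+1} = 11u_k − 28u_{k−1} = 11·(3·7^k + 2·4^k) − 28·(3·7^{k−1} + 2·4^{k−1}) = 3·(11·7 − 28)7^{k−1} + 2·(11·4 − 28)4^{k−1} = 147·7^{k−1} + 32·4^{k−1} = 3·7^{k+1} + 2·4^{k+1}.
So the formula holds for k+1, and by strong induction u_i = 3·7^i + 2·4^i for all i ≥ 0.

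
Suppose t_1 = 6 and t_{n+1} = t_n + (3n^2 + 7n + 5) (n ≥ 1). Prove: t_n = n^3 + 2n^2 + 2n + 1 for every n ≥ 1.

Base case: t_1 = 6, and 1^3 + 2·1^2 + 2·1 + 1 = 6.
Assume t_r = r^3 + 2r^2 + 2r + 1.
Then t_{r+1} = t_r + (3r^2 + 7r + 5) = (r^3 + 2r^2 + 2r + 1) + (3r^2 + 7r + 5) = r^3 + 5r^2 + 9r + 6,
and (r+1)^3 + 2·(r+1)^2 + 2·(r+1) + 1 = r^3 + 5r^2 + 9r + 6.
Hence t_n = n^3 + 2n^2 + 2n + 1 for every n ≥ 1, by induction.

t_n = n^3 + 2n^2 + 2n + 1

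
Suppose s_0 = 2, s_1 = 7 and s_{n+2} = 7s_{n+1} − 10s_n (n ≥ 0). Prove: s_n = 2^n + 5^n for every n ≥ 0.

Base cases: s_0 = 2 and 2^0 + 5^0 = 2; s_1 = 7 and 2^1 + 5^1 = 7.
Assume s_j = 2^j + 5^j for all 0 ≤ j ≤ k, where k ≥ 1.
Then s_{k+1} = 7s_k − 10s_{k−1} = 7·(2^k + 5^k) − 10·(2^{k−1} + 5^{k−1}) = (7·2 − 10)2^{k−1} + (7·5 − 10)5^{k−1} = 4·2^{k−1} + 25·5^{k−1} = 2^{k+1} + 5^{k+1}.
By strong induction, s_n = 2^n + 5^n for all n ≥ 0.

s_n = 2^n + 5^n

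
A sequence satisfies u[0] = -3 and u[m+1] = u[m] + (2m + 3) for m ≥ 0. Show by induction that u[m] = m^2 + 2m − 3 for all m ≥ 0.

Base case: u[0] = -3, and 0^2 + 2·0 − 3 = -3.
Assume u[j] = j^2 + 2j − 3.
Then u[j+1] = u[j] + (2j + 3) = (j^2 + 2j − 3) + (2j + 3) = j^2 + 4j,
and (j+1)^2 + 2·(j+1) − 3 = j^2 + 4j.
By induction, u[m] = m^2 + 2m − 3 for all m ≥ 0.

u[m] = m^2 + 2m − 3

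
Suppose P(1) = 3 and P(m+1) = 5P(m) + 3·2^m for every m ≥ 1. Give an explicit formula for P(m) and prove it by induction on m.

Claim: P(m) = 5^m − 2^m.

Base case: P(1) = 3, and 5^1 − 2^1 = 5 − 2 = 3.
Assume P(r) = 5^r − 2^r for some r ≥ 1.
Then P(r+1) = 5P(r) + 3·2^r = 5·(5^r − 2^r) + 3·2^r = 5^{r+1} − 5·2^r + 3·2^r = 5^{r+1} − 2·2^r = 5^{r+1} − 2^{r+1}.
So the formula holds for r+1, and by induction P(m) = 5^m − 2^m for all m ≥ 1.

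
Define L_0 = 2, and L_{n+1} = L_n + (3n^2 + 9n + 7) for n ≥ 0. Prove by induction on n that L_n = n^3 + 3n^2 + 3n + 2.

Base case: L_0 = 2, and 0^3 + 3·0^2 + 3·0 + 2 = 2.
Assume L_k = k^3 + 3k^2 + 3k + 2.
Then L_{k+1} = L_k + (3k^2 + 9k + 7) = (k^3 + 3k^2 + 3k + 2) + (3k^2 + 9k + 7) = k^3 + 6k^2 + 12k + 9,
and (k+1)^3 + 3·(k+1)^2 + 3·(k+1) + 2 = k^3 + 6k^2 + 12k + 9.
Hence L_n = n^3 + 3n^2 + 3n + 2 for every n ≥ 0, by induction.

L_n = n^3 + 3n^2 + 3n + 2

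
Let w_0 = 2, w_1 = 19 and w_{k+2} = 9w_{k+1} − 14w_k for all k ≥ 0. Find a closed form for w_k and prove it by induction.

Claim: w_k = 3·7^k − 2^k.

Base cases: w_0 = 2 and 3·7^0 − 2^0 = 2; w_1 = 19 and 3·7^1 − 2^1 = 19.
Assume w_j = 3·7^j − 2^j for all 0 ≤ j ≤ m, where m ≥ 1.
Then w_{m+1} = 9w_m − 14w_{m−1} = 9·(3·7^m − 2^m) − 14·(3·7^{m−1} − 2^{m−1}) = 3·(9·7 − 14)7^{m−1} − (9·2 − 14)2^{m−1} = 147·7^{m−1} − 4·2^{m−1} = 3·7^{m+1} − 2^{m+1}.
Hence w_k = 3·7^k − 2^k for every k ≥ 0, by strong induction.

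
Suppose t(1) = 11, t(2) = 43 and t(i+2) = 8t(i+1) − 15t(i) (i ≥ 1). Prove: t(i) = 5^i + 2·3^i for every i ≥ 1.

Base cases: t(1) = 11 and 5^1 + 2·3^1 = 11; t(2) = 43 and 5^2 + 2·3^2 = 43.
Assume t(j) = 5^j + 2·3^j for all 1 ≤ j ≤ r, where r ≥ 2.
Then t(r+1) = 8t(r) − 15t(r−1) = 8·(5^r + 2·3^r) − 15·(5^{r−1} + 2·3^{r−1}) = (8·5 − 15)5^{r−1} + 2·(8·3 − 15)3^{r−1} = 25·5^{r−1} + 18·3^{r−1} = 5^{r+1} + 2·3^{r+1}.
Hence t(i) = 5^i + 2·3^i for every i ≥ 1, by strong induction.

t(i) = 5^i + 2·3^i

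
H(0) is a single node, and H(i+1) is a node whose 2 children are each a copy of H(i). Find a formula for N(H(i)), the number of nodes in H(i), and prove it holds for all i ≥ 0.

Claim: N(H(i)) = 2^{i+1} − 1.

Base case: N(H(0)) = 1, and 2^{0+1} − 1 = 1.
Assume N(H(j)) = 2^{j+1} − 1.
Then N(H(j+1)) = 1 + 2N(H(j)) = 1 + 2(2^{j+1} − 1) = 2^{j+2} − 2 + 1 = 2^{j+2} − 1.
By induction, N(H(i)) = 2^{i+1} − 1 for all i ≥ 0.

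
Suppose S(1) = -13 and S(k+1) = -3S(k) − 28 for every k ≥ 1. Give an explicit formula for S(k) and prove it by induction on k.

Claim: S(k) = 2·(-3)^k − 7.

Base case: S(1) = -13, and 2·(-3)^1 − 7 = -6 − 7 = -13.
Assume S(m) = 2·(-3)^m − 7 for some m ≥ 1.
Then S(m+1) = -3S(m) − 28 = -3·(2·(-3)^m − 7) − 28 = -6·(-3)^m + 21 − 28 = 2·(-3)^{m+1} − 7.
Hence S(k) = 2·(-3)^k − 7 for every k ≥ 1, by induction.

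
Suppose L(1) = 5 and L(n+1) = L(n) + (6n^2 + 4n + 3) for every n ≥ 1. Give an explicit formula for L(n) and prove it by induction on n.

Claim: L(n) = 2n^3 − n^2 + 2n + 2.

Base case: L(1) = 5, and 2·1^3 − 1^2 + 2·1 + 2 = 5.
Assume L(k) = 2k^3 − k^2 + 2k + 2.
Then L(k+1) = L(k) + (6k^2 + 4k + 3) = (2k^3 − k^2 + 2k + 2) + (6k^2 + 4k + 3) = 2k^3 + 5k^2 + 6k + 5,
and 2·(k+1)^3 − (k+1)^2 + 2·(k+1) + 2 = 2k^3 + 5k^2 + 6k + 5.
By induction, L(n) = 2n^3 − n^2 + 2n + 2 for all n ≥ 1.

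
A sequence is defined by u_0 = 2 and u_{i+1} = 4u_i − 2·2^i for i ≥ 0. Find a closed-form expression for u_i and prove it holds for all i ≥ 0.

Claim: u_i = 4^i + 2^i.

Base case: u_0 = 2, and 4^0 + 2^0 = 1 + 1 = 2.
Assume u_m = 4^m + 2^m for some m ≥ 0.
Then u_{m+1} = 4u_m − 2·2^m = 4·(4^m + 2^m) − 2·2^m = 4^{m+1} + 4·2^m − 2·2^m = 4^{m+1} + 2·2^m = 4^{m+1} + 2^{m+1}.
So the formula holds for m+1, and by induction u_i = 4^i + 2^i for all i ≥ 0.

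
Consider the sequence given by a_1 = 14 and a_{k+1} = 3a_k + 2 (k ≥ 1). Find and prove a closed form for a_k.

Claim: a_k = 5·3^k − 1.

Base case: a_1 = 14, and 5·3^1 − 1 = 15 − 1 = 14.
Assume a_r = 5·3^r − 1 for some r ≥ 1.
Then a_{r+1} = 3a_r + 2 = 3·(5·3^r − 1) + 2 = 15·3^r − 3 + 2 = 5·3^{r+1} − 1.
This completes the inductive step, so a_k = 5·3^k − 1 for all k ≥ 1.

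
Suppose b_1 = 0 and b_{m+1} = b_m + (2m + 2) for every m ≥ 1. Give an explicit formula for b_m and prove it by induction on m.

Claim: b_m = m^2 + m − 2.

Base case: b_1 = 0, and 1^2 + 1 − 2 = 0.
Assume b_r = r^2 + r − 2.
Then b_{r+1} = b_r + (2r + 2) = (r^2 + r − 2) + (2r + 2) = r^2 + 3r,
and (r+1)^2 + (r+1) − 2 = r^2 + 3r.
This completes the inductive step, so b_m = m^2 + m − 2 for all m ≥ 1.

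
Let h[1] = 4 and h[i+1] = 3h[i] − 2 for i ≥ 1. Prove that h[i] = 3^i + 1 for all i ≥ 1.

Base case: h[1] = 4, and 3^1 + 1 = 3 + 1 = 4.
Assume h[m] = 3^m + 1 for some m ≥ 1.
Then h[m+1] = 3h[m] − 2 = 3·(3^m + 1) − 2 = 3^{m+1} + 3 − 2 = 3^{m+1} + 1.
By induction, h[i] = 3^i + 1 for all i ≥ 1.

h[i] = 3^i + 1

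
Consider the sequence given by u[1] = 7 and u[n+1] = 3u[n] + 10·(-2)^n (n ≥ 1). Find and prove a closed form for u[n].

Claim: u[n] = 3^n − 2·(-2)^n.

Base case: u[1] = 7, and 3^1 − 2·(-2)^1 = 3 + 4 = 7.
Assume u[k] = 3^k − 2·(-2)^k for some k ≥ 1.
Then u[k+1] = 3u[k] + 10·(-2)^k = 3·(3^k − 2·(-2)^k) + 10·(-2)^k = 3^{k+1} − 6·(-2)^k + 10·(-2)^k = 3^{k+1} + 4·(-2)^k = 3^{k+1} − 2·(-2)^{k+1}.
By induction, u[n] = 3^n − 2·(-2)^n for all n ≥ 1.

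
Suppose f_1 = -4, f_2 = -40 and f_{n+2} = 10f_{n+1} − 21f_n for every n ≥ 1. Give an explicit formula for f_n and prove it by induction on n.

Claim: f_n = -7^n + 3^n.

Base cases: f_1 = -4 and -7^1 + 3^1 = -4; f_2 = -40 and -7^2 + 3^2 = -40.
Assume f_i = -7^i + 3^i for all 1 ≤ i ≤ j, where j ≥ 2.
Then f_{j+1} = 10f_j − 21f_{j−1} = 10·(-7^j + 3^j) − 21·(-7^{j−1} + 3^{j−1}) = -(10·7 − 21)7^{j−1} + (10·3 − 21)3^{j−1} = -49·7^{j−1} + 9·3^{j−1} = -7^{j+1} + 3^{j+1}.
By strong induction, f_n = -7^n + 3^n for all n ≥ 1.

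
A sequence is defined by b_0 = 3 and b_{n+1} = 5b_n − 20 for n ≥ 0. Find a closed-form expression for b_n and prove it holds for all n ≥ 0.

Claim: b_n = -2·5^n + 5.

Base case: b_0 = 3, and -2·5^0 + 5 = -2 + 5 = 3.
Assume b_k = -2·5^k + 5 for some k ≥ 0.
Then b_{k+1} = 5b_k − 20 = 5·(-2·5^k + 5) − 20 = -10·5^k + 25 − 20 = -2·5^{k+1} + 5.
This completes the inductive step, so b_n = -2·5^n + 5 for all n ≥ 0.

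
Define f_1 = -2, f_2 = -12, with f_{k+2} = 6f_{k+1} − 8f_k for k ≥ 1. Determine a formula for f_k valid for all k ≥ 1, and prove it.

Claim: f_k = 2^k − 4^k.

Base cases: f_1 = -2 and 2^1 − 4^1 = -2; f_2 = -12 and 2^2 − 4^2 = -12.
Assume f_i = 2^i − 4^i for all 1 ≤ i ≤ j, where j ≥ 2.
Then f_{j+1} = 6f_j − 8f_{j−1} = 6·(2^j − 4^j) − 8·(2^{j−1} − 4^{j−1}) = (6·2 − 8)2^{j−1} − (6·4 − 8)4^{j−1} = 4·2^{j−1} − 16·4^{j−1} = 2^{j+1} − 4^{j+1}.
Hence f_k = 2^k − 4^k for every k ≥ 1, by strong induction.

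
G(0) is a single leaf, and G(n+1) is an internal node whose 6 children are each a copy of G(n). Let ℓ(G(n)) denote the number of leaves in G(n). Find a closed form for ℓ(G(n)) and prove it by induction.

Claim: ℓ(G(n)) = 6^n.

Base case: ℓ(G(0)) = 1, and 6^0 = 1.
Assume ℓ(G(r)) = 6^r.
Then ℓ(G(r+1)) = 6·ℓ(G(r)) = 6·6^r = 6^{r+1}.
This completes the inductive step, so ℓ(G(n)) = 6^n for all n ≥ 0.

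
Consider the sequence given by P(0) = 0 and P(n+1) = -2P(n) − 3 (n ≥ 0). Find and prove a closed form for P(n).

Claim: P(n) = (-2)^n − 1.

Base case: P(0) = 0, and (-2)^0 − 1 = 1 − 1 = 0.
Assume P(j) = (-2)^j − 1 for some j ≥ 0.
Then P(j+1) = -2P(j) − 3 = -2·((-2)^j − 1) − 3 = -2·(-2)^j + 2 − 3 = (-2)^{j+1} − 1.
This completes the inductive step, so P(n) = (-2)^n − 1 for all n ≥ 0.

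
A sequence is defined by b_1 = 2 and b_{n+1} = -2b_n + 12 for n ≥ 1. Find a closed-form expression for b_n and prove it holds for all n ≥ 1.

Claim: b_n = (-2)^n + 4.

Base case: b_1 = 2, and (-2)^1 + 4 = -2 + 4 = 2.
Assume b_k = (-2)^k + 4 for some k ≥ 1.
Then b_{k+1} = -2b_k + 12 = -2·((-2)^k + 4) + 12 = -2·(-2)^k − 8 + 12 = (-2)^{k+1} + 4.
By induction, b_n = (-2)^n + 4 for all n ≥ 1.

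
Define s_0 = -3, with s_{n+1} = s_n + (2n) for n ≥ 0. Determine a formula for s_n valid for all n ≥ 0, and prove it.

Claim: s_n = n^2 − n − 3.

Base case: s_0 = -3, and 0^2 − 0 − 3 = -3.
Assume s_r = r^2 − r − 3.
Then s_{r+1} = s_r + (2r) = (r^2 − r − 3) + (2r) = r^2 + r − 3,
and (r+1)^2 − (r+1) − 3 = r^2 + r − 3.
Hence s_n = n^2 − n − 3 for every n ≥ 0, by induction.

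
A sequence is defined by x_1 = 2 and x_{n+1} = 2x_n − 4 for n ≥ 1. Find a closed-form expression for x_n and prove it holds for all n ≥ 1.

Claim: x_n = -2^n + 4.

Base case: x_1 = 2, and -2^1 + 4 = -2 + 4 = 2.
Assume x_r = -2^r + 4 for some r ≥ 1.
Then x_{r+1} = 2x_r − 4 = 2·(-2^r + 4) − 4 = -2^{r+1} + 8 − 4 = -2^{r+1} + 4.
So the formula holds for r+1, and by induction x_n = -2^n + 4 for all n ≥ 1.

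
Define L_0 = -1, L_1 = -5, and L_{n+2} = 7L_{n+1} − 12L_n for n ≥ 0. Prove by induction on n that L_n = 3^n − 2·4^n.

Base cases: L_0 = -1 and 3^0 − 2·4^0 = -1; L_1 = -5 and 3^1 − 2·4^1 = -5.
Assume L_j = 3^j − 2·4^j for all 0 ≤ j ≤ k, where k ≥ 1.
Then L_{k+1} = 7L_k − 12L_{k−1} = 7·(3^k − 2·4^k) − 12·(3^{k−1} − 2·4^{k−1}) = (7·3 − 12)3^{k−1} − 2·(7·4 − 12)4^{k−1} = 9·3^{k−1} − 32·4^{k−1} = 3^{k+1} − 2·4^{k+1}.
This completes the inductive step, so L_n = 3^n − 2·4^n for all n ≥ 0.

L_n = 3^n − 2·4^n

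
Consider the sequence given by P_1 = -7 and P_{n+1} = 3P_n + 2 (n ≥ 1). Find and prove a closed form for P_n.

Claim: P_n = -2·3^n − 1.

Base case: P_1 = -7, and -2·3^1 − 1 = -6 − 1 = -7.
Assume P_j = -2·3^j − 1 for some j ≥ 1.
Then P_{j+1} = 3P_j + 2 = 3·(-2·3^j − 1) + 2 = -6·3^j − 3 + 2 = -2·3^{j+1} − 1.
Hence P_n = -2·3^n − 1 for every n ≥ 1, by induction.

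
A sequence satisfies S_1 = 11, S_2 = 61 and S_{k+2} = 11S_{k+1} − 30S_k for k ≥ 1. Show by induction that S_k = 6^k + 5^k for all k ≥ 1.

Base cases: S_1 = 11 and 6^1 + 5^1 = 11; S_2 = 61 and 6^2 + 5^2 = 61.
Assume S_i = 6^i + 5^i for all 1 ≤ i ≤ j, where j ≥ 2.
Then S_{j+1} = 11S_j − 30S_{j−1} = 11·(6^j + 5^j) − 30·(6^{j−1} + 5^{j−1}) = (11·6 − 30)6^{j−1} + (11·5 − 30)5^{j−1} = 36·6^{j−1} + 25·5^{j−1} = 6^{j+1} + 5^{j+1}.
So the formula holds for j+1, and by strong induction S_k = 6^k + 5^k for all k ≥ 1.

S_k = 6^k + 5^k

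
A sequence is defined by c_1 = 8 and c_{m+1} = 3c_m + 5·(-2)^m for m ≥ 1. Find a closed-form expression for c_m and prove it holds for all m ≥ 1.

Claim: c_m = 2·3^m − (-2)^m.

Base case: c_1 = 8, and 2·3^1 − (-2)^1 = 6 + 2 = 8.
Assume c_k = 2·3^k − (-2)^k for some k ≥ 1.
Then c_{k+1} = 3c_k + 5·(-2)^k = 3·(2·3^k − (-2)^k) + 5·(-2)^k = 2·3^{k+1} − 3·(-2)^k + 5·(-2)^k = 2·3^{k+1} + 2·(-2)^k = 2·3^{k+1} − (-2)^{k+1}.
This completes the inductive step, so c_m = 2·3^m − (-2)^m for all m ≥ 1.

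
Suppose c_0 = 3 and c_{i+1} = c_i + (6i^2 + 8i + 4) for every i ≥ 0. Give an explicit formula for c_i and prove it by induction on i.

Claim: c_i = 2i^3 + i^2 + i + 3.

Base case: c_0 = 3, and 2·0^3 + 0^2 + 0 + 3 = 3.
Assume c_r = 2r^3 + r^2 + r + 3.
Then c_{r+1} = c_r + (6r^2 + 8r + 4) = (2r^3 + r^2 + r + 3) + (6r^2 + 8r + 4) = 2r^3 + 7r^2 + 9r + 7,
and 2·(r+1)^3 + (r+1)^2 + (r+1) + 3 = 2r^3 + 7r^2 + 9r + 7.
Hence c_i = 2i^3 + i^2 + i + 3 for every i ≥ 0, by induction.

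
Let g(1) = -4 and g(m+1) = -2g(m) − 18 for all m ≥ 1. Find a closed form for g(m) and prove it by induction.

Claim: g(m) = -(-2)^m − 6.

Base case: g(1) = -4, and -(-2)^1 − 6 = 2 − 6 = -4.
Assume g(r) = -(-2)^r − 6 for some r ≥ 1.
Then g(r+1) = -2g(r) − 18 = -2·(-(-2)^r − 6) − 18 = 2·(-2)^r + 12 − 18 = -(-2)^{r+1} − 6.
So the formula holds for r+1, and by induction g(m) = -(-2)^m − 6 for all m ≥ 1.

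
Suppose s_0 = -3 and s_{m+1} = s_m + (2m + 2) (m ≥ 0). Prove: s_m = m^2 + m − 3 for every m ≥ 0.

Base case: s_0 = -3, and 0^2 + 0 − 3 = -3.
Assume s_j = j^2 + j − 3.
Then s_{j+1} = s_j + (2j + 2) = (j^2 + j − 3) + (2j + 2) = j^2 + 3j − 1,
and (j+1)^2 + (j+1) − 3 = j^2 + 3j − 1.
This completes the inductive step, so s_m = m^2 + m − 3 for all m ≥ 0.

s_m = m^2 + m − 3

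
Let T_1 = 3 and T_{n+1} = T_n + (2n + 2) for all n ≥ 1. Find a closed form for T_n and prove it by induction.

Claim: T_n = n^2 + n + 1.

Base case: T_1 = 3, and 1^2 + 1 + 1 = 3.
Assume T_k = k^2 + k + 1.
Then T_{k+1} = T_k + (2k + 2) = (k^2 + k + 1) + (2k + 2) = k^2 + 3k + 3,
and (k+1)^2 + (k+1) + 1 = k^2 + 3k + 3.
By induction, T_n = n^2 + n + 1 for all n ≥ 1.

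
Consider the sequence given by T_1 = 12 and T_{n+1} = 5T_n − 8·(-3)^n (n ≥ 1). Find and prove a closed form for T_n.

Claim: T_n = 3·5^n + (-3)^n.

Base case: T_1 = 12, and 3·5^1 + (-3)^1 = 15 − 3 = 12.
Assume T_j = 3·5^j + (-3)^j for some j ≥ 1.
Then T_{j+1} = 5T_j − 8·(-3)^j = 5·(3·5^j + (-3)^j) − 8·(-3)^j = 3·5^{j+1} + 5·(-3)^j − 8·(-3)^j = 3·5^{j+1} − 3·(-3)^j = 3·5^{j+1} + (-3)^{j+1}.
By induction, T_n = 3·5^n + (-3)^n for all n ≥ 1.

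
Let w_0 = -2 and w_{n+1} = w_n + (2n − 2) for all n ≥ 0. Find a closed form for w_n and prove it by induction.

Claim: w_n = n^2 − 3n − 2.

Base case: w_0 = -2, and 0^2 − 3·0 − 2 = -2.
Assume w_k = k^2 − 3k − 2.
Then w_{k+1} = w_k + (2k − 2) = (k^2 − 3k − 2) + (2k − 2) = k^2 − k − 4,
and (k+1)^2 − 3·(k+1) − 2 = k^2 − k − 4.
Hence w_n = n^2 − 3n − 2 for every n ≥ 0, by induction.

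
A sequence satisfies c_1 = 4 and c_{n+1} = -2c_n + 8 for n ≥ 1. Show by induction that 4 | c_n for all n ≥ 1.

Base case: c_1 = 4 = 4·1, so 4 | c_1.
Assume 4 | c_j, so c_j = 4t for some integer t.
Then c_{j+1} = -2c_j + 8 = -2·(4t) + 8 = 4(-2t + 2), so 4 | c_{j+1}.
So the property holds for j+1, and by induction 4 | c_n for all n ≥ 1.

4 | c_n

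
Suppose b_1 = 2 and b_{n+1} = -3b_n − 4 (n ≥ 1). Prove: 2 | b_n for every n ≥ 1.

Base case: b_1 = 2 = 2·1, so 2 | b_1.
Assume 2 | b_k, so b_k = 2t for some integer t.
Then b_{k+1} = -3b_k − 4 = -3·(2t) − 4 = 2(-3t − 2), so 2 | b_{k+1}.
Hence 2 | b_n for every n ≥ 1, by induction.

2 | b_n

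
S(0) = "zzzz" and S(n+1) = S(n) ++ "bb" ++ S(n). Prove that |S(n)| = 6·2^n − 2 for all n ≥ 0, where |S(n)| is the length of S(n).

Base case: |S(0)| = 4, and 6·2^0 − 2 = 4.
Assume |S(r)| = 6·2^r − 2.
Then |S(r+1)| = |S(r)| + 2 + |S(r)| = 2|S(r)| + 2 = 2(6·2^r − 2) + 2 = 6·2^{r+1} − 4 + 2 = 6·2^{r+1} − 2.
By induction, |S(n)| = 6·2^n − 2 for all n ≥ 0.

|S(n)| = 6·2^n − 2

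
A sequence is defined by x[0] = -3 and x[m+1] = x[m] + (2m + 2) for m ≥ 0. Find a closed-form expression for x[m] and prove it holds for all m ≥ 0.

Claim: x[m] = m^2 + m − 3.

Base case: x[0] = -3, and 0^2 + 0 − 3 = -3.
Assume x[k] = k^2 + k − 3.
Then x[k+1] = x[k] + (2k + 2) = (k^2 + k − 3) + (2k + 2) = k^2 + 3k − 1,
and (k+1)^2 + (k+1) − 3 = k^2 + 3k − 1.
By induction, x[m] = m^2 + m − 3 for all m ≥ 0.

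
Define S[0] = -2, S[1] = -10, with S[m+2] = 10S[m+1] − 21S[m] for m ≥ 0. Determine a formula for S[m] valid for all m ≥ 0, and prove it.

Claim: S[m] = -7^m − 3^m.

Base cases: S[0] = -2 and -7^0 − 3^0 = -2; S[1] = -10 and -7^1 − 3^1 = -10.
Assume S[i] = -7^i − 3^i for all 0 ≤ i ≤ j, where j ≥ 1.
Then S[j+1] = 10S[j] − 21S[j−1] = 10·(-7^j − 3^j) − 21·(-7^{j−1} − 3^{j−1}) = -(10·7 − 21)7^{j−1} − (10·3 − 21)3^{j−1} = -49·7^{j−1} − 9·3^{j−1} = -7^{j+1} − 3^{j+1}.
So the formula holds for j+1, and by strong induction S[m] = -7^m − 3^m for all m ≥ 0.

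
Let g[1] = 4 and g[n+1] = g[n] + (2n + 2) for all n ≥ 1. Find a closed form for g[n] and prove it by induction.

Claim: g[n] = n^2 + n + 2.

Base case: g[1] = 4, and 1^2 + 1 + 2 = 4.
Assume g[m] = m^2 + m + 2.
Then g[m+1] = g[m] + (2m + 2) = (m^2 + m + 2) + (2m + 2) = m^2 + 3m + 4,
and (m+1)^2 + (m+1) + 2 = m^2 + 3m + 4.
This completes the inductive step, so g[n] = n^2 + n + 2 for all n ≥ 1.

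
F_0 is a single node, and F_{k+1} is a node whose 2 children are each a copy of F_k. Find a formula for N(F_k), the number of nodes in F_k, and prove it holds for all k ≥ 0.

Claim: N(F_k) = 2^{k+1} − 1.

Base case: N(F_0) = 1, and 2^{0+1} − 1 = 1.
Assume N(F_r) = 2^{r+1} − 1.
Then N(F_{r+1}) = 1 + 2N(F_r) = 1 + 2(2^{r+1} − 1) = 2^{r+2} − 2 + 1 = 2^{r+2} − 1.
By induction, N(F_k) = 2^{k+1} − 1 for all k ≥ 0.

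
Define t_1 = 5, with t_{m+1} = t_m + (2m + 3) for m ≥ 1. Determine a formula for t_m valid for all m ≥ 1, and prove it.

Claim: t_m = m^2 + 2m + 2.

Base case: t_1 = 5, and 1^2 + 2·1 + 2 = 5.
Assume t_j = j^2 + 2j + 2.
Then t_{j+1} = t_j + (2j + 3) = (j^2 + 2j + 2) + (2j + 3) = j^2 + 4j + 5,
and (j+1)^2 + 2·(j+1) + 2 = j^2 + 4j + 5.
This completes the inductive step, so t_m = m^2 + 2m + 2 for all m ≥ 1.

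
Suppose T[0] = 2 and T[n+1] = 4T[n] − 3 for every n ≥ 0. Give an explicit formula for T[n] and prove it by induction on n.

Claim: T[n] = 4^n + 1.

Base case: T[0] = 2, and 4^0 + 1 = 1 + 1 = 2.
Assume T[m] = 4^m + 1 for some m ≥ 0.
Then T[m+1] = 4T[m] − 3 = 4·(4^m + 1) − 3 = 4^{m+1} + 4 − 3 = 4^{m+1} + 1.
This completes the inductive step, so T[n] = 4^n + 1 for all n ≥ 0.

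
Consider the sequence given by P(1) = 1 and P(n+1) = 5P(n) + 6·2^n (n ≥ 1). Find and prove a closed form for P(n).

Claim: P(n) = 5^n − 2·2^n.

Base case: P(1) = 1, and 5^1 − 2·2^1 = 5 − 4 = 1.
Assume P(j) = 5^j − 2·2^j for some j ≥ 1.
Then P(j+1) = 5P(j) + 6·2^j = 5·(5^j − 2·2^j) + 6·2^j = 5^{j+1} − 10·2^j + 6·2^j = 5^{j+1} − 4·2^j = 5^{j+1} − 2·2^{j+1}.
So the formula holds for j+1, and by induction P(n) = 5^n − 2·2^n for all n ≥ 1.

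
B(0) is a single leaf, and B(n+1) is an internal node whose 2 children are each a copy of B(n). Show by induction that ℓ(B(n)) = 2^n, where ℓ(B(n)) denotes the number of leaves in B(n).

Base case: ℓ(B(0)) = 1, and 2^0 = 1.
Assume ℓ(B(r)) = 2^r.
Then ℓ(B(r+1)) = 2·ℓ(B(r)) = 2·2^r = 2^{r+1}.
Hence ℓ(B(n)) = 2^n for every n ≥ 0, by induction.

ℓ(B(n)) = 2^n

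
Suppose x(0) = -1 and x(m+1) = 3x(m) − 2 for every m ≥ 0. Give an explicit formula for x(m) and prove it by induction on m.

Claim: x(m) = -2·3^m + 1.

Base case: x(0) = -1, and -2·3^0 + 1 = -2 + 1 = -1.
Assume x(r) = -2·3^r + 1 for some r ≥ 0.
Then x(r+1) = 3x(r) − 2 = 3·(-2·3^r + 1) − 2 = -6·3^r + 3 − 2 = -2·3^{r+1} + 1.
This completes the inductive step, so x(m) = -2·3^m + 1 for all m ≥ 0.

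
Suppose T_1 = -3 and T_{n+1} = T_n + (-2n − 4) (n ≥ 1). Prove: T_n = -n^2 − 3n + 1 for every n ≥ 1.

Base case: T_1 = -3, and -1^2 − 3·1 + 1 = -3.
Assume T_r = -r^2 − 3r + 1.
Then T_{r+1} = T_r + (-2r − 4) = (-r^2 − 3r + 1) + (-2r − 4) = -r^2 − 5r − 3,
and -(r+1)^2 − 3·(r+1) + 1 = -r^2 − 5r − 3.
Hence T_n = -n^2 − 3n + 1 for every n ≥ 1, by induction.

T_n = -n^2 − 3n + 1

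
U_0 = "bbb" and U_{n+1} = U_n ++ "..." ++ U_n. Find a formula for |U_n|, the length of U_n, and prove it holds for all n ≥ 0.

Claim: |U_n| = 6·2^n − 3.

Base case: |U_0| = 3, and 6·2^0 − 3 = 3.
Assume |U_m| = 6·2^m − 3.
Then |U_{m+1}| = |U_m| + 3 + |U_m| = 2|U_m| + 3 = 2(6·2^m − 3) + 3 = 6·2^{m+1} − 6 + 3 = 6·2^{m+1} − 3.
So the formula holds for m+1, and by induction |U_n| = 6·2^n − 3 for all n ≥ 0.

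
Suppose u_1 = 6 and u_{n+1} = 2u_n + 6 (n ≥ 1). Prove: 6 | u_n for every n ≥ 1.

Base case: u_1 = 6 = 6·1, so 6 | u_1.
Assume 6 | u_m, so u_m = 6t for some integer t.
Then u_{m+1} = 2u_m + 6 = 2·(6t) + 6 = 6(2t + 1), so 6 | u_{m+1}.
Hence 6 | u_n for every n ≥ 1, by induction.

6 | u_n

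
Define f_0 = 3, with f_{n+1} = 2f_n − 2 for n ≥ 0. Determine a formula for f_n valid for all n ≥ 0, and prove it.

Claim: f_n = 2^n + 2.

Base case: f_0 = 3, and 2^0 + 2 = 1 + 2 = 3.
Assume f_m = 2^m + 2 for some m ≥ 0.
Then f_{m+1} = 2f_m − 2 = 2·(2^m + 2) − 2 = 2^{m+1} + 4 − 2 = 2^{m+1} + 2.
This completes the inductive step, so f_n = 2^n + 2 for all n ≥ 0.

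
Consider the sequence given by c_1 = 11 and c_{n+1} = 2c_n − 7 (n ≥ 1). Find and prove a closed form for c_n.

Claim: c_n = 2^{n+1} + 7.

Base case: c_1 = 11, and 2^{1+1} + 7 = 4 + 7 = 11.
Assume c_k = 2^{k+1} + 7 for some k ≥ 1.
Then c_{k+1} = 2c_k − 7 = 2·(2^{k+1} + 7) − 7 = 2^{k+2} + 14 − 7 = 2^{k+2} + 7.
So the formula holds for k+1, and by induction c_n = 2^{n+1} + 7 for all n ≥ 1.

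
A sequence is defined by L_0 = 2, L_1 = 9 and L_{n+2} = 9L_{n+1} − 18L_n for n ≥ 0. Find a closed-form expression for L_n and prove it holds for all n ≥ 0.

Claim: L_n = 3^n + 6^n.

Base cases: L_0 = 2 and 3^0 + 6^0 = 2; L_1 = 9 and 3^1 + 6^1 = 9.
Assume L_i = 3^i + 6^i for all 0 ≤ i ≤ j, where j ≥ 1.
Then L_{j+1} = 9L_j − 18L_{j−1} = 9·(3^j + 6^j) − 18·(3^{j−1} + 6^{j−1}) = (9·3 − 18)3^{j−1} + (9·6 − 18)6^{j−1} = 9·3^{j−1} + 36·6^{j−1} = 3^{j+1} + 6^{j+1}.
By strong induction, L_n = 3^n + 6^n for all n ≥ 0.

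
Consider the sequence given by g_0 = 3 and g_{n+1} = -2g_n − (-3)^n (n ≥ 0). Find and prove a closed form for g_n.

Claim: g_n = 2·(-2)^n + (-3)^n.

Base case: g_0 = 3, and 2·(-2)^0 + (-3)^0 = 2 + 1 = 3.
Assume g_k = 2·(-2)^k + (-3)^k for some k ≥ 0.
Then g_{k+1} = -2g_k − (-3)^k = -2·(2·(-2)^k + (-3)^k) − (-3)^k = 2·(-2)^{k+1} − 2·(-3)^k − (-3)^k = 2·(-2)^{k+1} − 3·(-3)^k = 2·(-2)^{k+1} + (-3)^{k+1}.
This completes the inductive step, so g_n = 2·(-2)^n + (-3)^n for all n ≥ 0.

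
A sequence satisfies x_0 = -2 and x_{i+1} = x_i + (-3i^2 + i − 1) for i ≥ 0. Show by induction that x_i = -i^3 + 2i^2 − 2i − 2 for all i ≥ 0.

Base case: x_0 = -2, and -0^3 + 2·0^2 − 2·0 − 2 = -2.
Assume x_r = -r^3 + 2r^2 − 2r − 2.
Then x_{r+1} = x_r + (-3r^2 + r − 1) = (-r^3 + 2r^2 − 2r − 2) + (-3r^2 + r − 1) = -r^3 − r^2 − r − 3,
and -(r+1)^3 + 2·(r+1)^2 − 2·(r+1) − 2 = -r^3 − r^2 − r − 3.
By induction, x_i = -i^3 + 2i^2 − 2i − 2 for all i ≥ 0.

x_i = -i^3 + 2i^2 − 2i − 2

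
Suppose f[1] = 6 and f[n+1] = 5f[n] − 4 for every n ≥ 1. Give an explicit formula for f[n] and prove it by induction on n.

Claim: f[n] = 5^n + 1.

Base case: f[1] = 6, and 5^1 + 1 = 5 + 1 = 6.
Assume f[m] = 5^m + 1 for some m ≥ 1.
Then f[m+1] = 5f[m] − 4 = 5·(5^m + 1) − 4 = 5^{m+1} + 5 − 4 = 5^{m+1} + 1.
This completes the inductive step, so f[n] = 5^n + 1 for all n ≥ 1.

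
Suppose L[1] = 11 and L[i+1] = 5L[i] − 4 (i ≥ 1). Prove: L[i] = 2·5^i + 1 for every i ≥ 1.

Base case: L[1] = 11, and 2·5^1 + 1 = 10 + 1 = 11.
Assume L[j] = 2·5^j + 1 for some j ≥ 1.
Then L[j+1] = 5L[j] − 4 = 5·(2·5^j + 1) − 4 = 10·5^j + 5 − 4 = 2·5^{j+1} + 1.
This completes the inductive step, so L[i] = 2·5^i + 1 for all i ≥ 1.

L[i] = 2·5^i + 1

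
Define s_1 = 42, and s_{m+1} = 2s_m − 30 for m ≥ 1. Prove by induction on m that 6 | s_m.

Base case: s_1 = 42 = 6·7, so 6 | s_1.
Assume 6 | s_r, so s_r = 6t for some integer t.
Then s_{r+1} = 2s_r − 30 = 2·(6t) − 30 = 6(2t − 5), so 6 | s_{r+1}.
By induction, 6 | s_m for all m ≥ 1.

6 | s_m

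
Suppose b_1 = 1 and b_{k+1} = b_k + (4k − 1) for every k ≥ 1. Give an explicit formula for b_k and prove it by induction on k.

Claim: b_k = 2k^2 − 3k + 2.

Base case: b_1 = 1, and 2·1^2 − 3·1 + 2 = 1.
Assume b_j = 2j^2 − 3j + 2.
Then b_{j+1} = b_j + (4j − 1) = (2j^2 − 3j + 2) + (4j − 1) = 2j^2 + j + 1,
and 2·(j+1)^2 − 3·(j+1) + 2 = 2j^2 + j + 1.
This completes the inductive step, so b_k = 2k^2 − 3k + 2 for all k ≥ 1.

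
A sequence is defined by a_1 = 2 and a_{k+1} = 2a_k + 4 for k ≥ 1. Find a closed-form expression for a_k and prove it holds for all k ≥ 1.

Claim: a_k = 3·2^k − 4.

Base case: a_1 = 2, and 3·2^1 − 4 = 6 − 4 = 2.
Assume a_r = 3·2^r − 4 for some r ≥ 1.
Then a_{r+1} = 2a_r + 4 = 2·(3·2^r − 4) + 4 = 6·2^r − 8 + 4 = 3·2^{r+1} − 4.
Hence a_k = 3·2^k − 4 for every k ≥ 1, by induction.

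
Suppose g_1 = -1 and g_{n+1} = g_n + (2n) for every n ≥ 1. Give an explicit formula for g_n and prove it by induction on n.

Claim: g_n = n^2 − n − 1.

Base case: g_1 = -1, and 1^2 − 1 − 1 = -1.
Assume g_k = k^2 − k − 1.
Then g_{k+1} = g_k + (2k) = (k^2 − k − 1) + (2k) = k^2 + k − 1,
and (k+1)^2 − (k+1) − 1 = k^2 + k − 1.
Hence g_n = n^2 − n − 1 for every n ≥ 1, by induction.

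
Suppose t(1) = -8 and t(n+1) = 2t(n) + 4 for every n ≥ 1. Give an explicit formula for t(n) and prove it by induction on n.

Claim: t(n) = -2^{n+1} − 4.

Base case: t(1) = -8, and -2^{1+1} − 4 = -4 − 4 = -8.
Assume t(r) = -2^{r+1} − 4 for some r ≥ 1.
Then t(r+1) = 2t(r) + 4 = 2·(-2^{r+1} − 4) + 4 = -2^{r+2} − 8 + 4 = -2^{r+2} − 4.
By induction, t(n) = -2^{n+1} − 4 for all n ≥ 1.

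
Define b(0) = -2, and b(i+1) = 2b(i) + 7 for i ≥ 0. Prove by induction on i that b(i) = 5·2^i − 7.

Base case: b(0) = -2, and 5·2^0 − 7 = 5 − 7 = -2.
Assume b(j) = 5·2^j − 7 for some j ≥ 0.
Then b(j+1) = 2b(j) + 7 = 2·(5·2^j − 7) + 7 = 10·2^j − 14 + 7 = 5·2^{j+1} − 7.
This completes the inductive step, so b(i) = 5·2^i − 7 for all i ≥ 0.

b(i) = 5·2^i − 7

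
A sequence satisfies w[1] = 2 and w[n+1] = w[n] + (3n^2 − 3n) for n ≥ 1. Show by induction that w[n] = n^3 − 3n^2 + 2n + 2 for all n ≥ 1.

Base case: w[1] = 2, and 1^3 − 3·1^2 + 2·1 + 2 = 2.
Assume w[j] = j^3 − 3j^2 + 2j + 2.
Then w[j+1] = w[j] + (3j^2 − 3j) = (j^3 − 3j^2 + 2j + 2) + (3j^2 − 3j) = j^3 − j + 2,
and (j+1)^3 − 3·(j+1)^2 + 2·(j+1) + 2 = j^3 − j + 2.
By induction, w[n] = n^3 − 3n^2 + 2n + 2 for all n ≥ 1.

w[n] = n^3 − 3n^2 + 2n + 2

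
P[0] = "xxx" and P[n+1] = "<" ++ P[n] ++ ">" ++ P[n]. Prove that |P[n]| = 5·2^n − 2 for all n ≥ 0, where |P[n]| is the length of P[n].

Base case: |P[0]| = 3, and 5·2^0 − 2 = 3.
Assume |P[k]| = 5·2^k − 2.
Then |P[k+1]| = 1 + |P[k]| + 1 + |P[k]| = 2|P[k]| + 2 = 2(5·2^k − 2) + 2 = 5·2^{k+1} − 4 + 2 = 5·2^{k+1} − 2.
By induction, |P[n]| = 5·2^n − 2 for all n ≥ 0.

|P[n]| = 5·2^n − 2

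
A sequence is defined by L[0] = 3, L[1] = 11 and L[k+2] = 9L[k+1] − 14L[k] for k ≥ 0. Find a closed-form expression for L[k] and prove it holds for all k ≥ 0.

Claim: L[k] = 2·2^k + 7^k.

Base cases: L[0] = 3 and 2·2^0 + 7^0 = 3; L[1] = 11 and 2·2^1 + 7^1 = 11.
Assume L[j] = 2·2^j + 7^j for all 0 ≤ j ≤ r, where r ≥ 1.
Then L[r+1] = 9L[r] − 14L[r−1] = 9·(2·2^r + 7^r) − 14·(2·2^{r−1} + 7^{r−1}) = 2·(9·2 − 14)2^{r−1} + (9·7 − 14)7^{r−1} = 8·2^{r−1} + 49·7^{r−1} = 2·2^{r+1} + 7^{r+1}.
So the formula holds for r+1, and by strong induction L[k] = 2·2^k + 7^k for all k ≥ 0.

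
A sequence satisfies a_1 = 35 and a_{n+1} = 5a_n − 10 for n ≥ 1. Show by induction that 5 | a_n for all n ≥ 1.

Base case: a_1 = 35 = 5·7, so 5 | a_1.
Assume 5 | a_r, so a_r = 5t for some integer t.
Then a_{r+1} = 5a_r − 10 = 5·(5t) − 10 = 5(5t − 2), so 5 | a_{r+1}.
Hence 5 | a_n for every n ≥ 1, by induction.

5 | a_n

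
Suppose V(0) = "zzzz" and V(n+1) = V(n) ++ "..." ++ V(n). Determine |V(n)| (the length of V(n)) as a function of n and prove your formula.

Claim: |V(n)| = 7·2^n − 3.

Base case: |V(0)| = 4, and 7·2^0 − 3 = 4.
Assume |V(r)| = 7·2^r − 3.
Then |V(r+1)| = |V(r)| + 3 + |V(r)| = 2|V(r)| + 3 = 2(7·2^r − 3) + 3 = 7·2^{r+1} − 6 + 3 = 7·2^{r+1} − 3.
This completes the inductive step, so |V(n)| = 7·2^n − 3 for all n ≥ 0.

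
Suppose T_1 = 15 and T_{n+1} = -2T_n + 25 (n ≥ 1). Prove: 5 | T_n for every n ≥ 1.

Base case: T_1 = 15 = 5·3, so 5 | T_1.
Assume 5 | T_r, so T_r = 5t for some integer t.
Then T_{r+1} = -2T_r + 25 = -2·(5t) + 25 = 5(-2t + 5), so 5 | T_{r+1}.
So the property holds for r+1, and by induction 5 | T_n for all n ≥ 1.

5 | T_n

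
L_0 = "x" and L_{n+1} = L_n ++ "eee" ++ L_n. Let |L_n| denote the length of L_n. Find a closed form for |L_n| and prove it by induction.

Claim: |L_n| = 2^{n+2} − 3.

Base case: |L_0| = 1, and 2^{0+2} − 3 = 1.
Assume |L_r| = 2^{r+2} − 3.
Then |L_{r+1}| = |L_r| + 3 + |L_r| = 2|L_r| + 3 = 2(2^{r+2} − 3) + 3 = 2^{r+3} − 6 + 3 = 2^{r+3} − 3.
By induction, |L_n| = 2^{n+2} − 3 for all n ≥ 0.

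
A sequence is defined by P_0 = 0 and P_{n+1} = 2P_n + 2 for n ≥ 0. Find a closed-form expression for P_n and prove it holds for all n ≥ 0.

Claim: P_n = 2^{n+1} − 2.

Base case: P_0 = 0, and 2^{0+1} − 2 = 2 − 2 = 0.
Assume P_k = 2^{k+1} − 2 for some k ≥ 0.
Then P_{k+1} = 2P_k + 2 = 2·(2^{k+1} − 2) + 2 = 2^{k+2} − 4 + 2 = 2^{k+2} − 2.
So the formula holds for k+1, and by induction P_n = 2^{n+1} − 2 for all n ≥ 0.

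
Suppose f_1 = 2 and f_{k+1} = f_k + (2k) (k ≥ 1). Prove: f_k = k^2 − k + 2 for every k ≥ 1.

Base case: f_1 = 2, and 1^2 − 1 + 2 = 2.
Assume f_m = m^2 − m + 2.
Then f_{m+1} = f_m + (2m) = (m^2 − m + 2) + (2m) = m^2 + m + 2,
and (m+1)^2 − (m+1) + 2 = m^2 + m + 2.
Hence f_k = k^2 − k + 2 for every k ≥ 1, by induction.

f_k = k^2 − k + 2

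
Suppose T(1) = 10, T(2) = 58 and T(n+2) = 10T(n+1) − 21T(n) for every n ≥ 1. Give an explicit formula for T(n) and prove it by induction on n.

Claim: T(n) = 3^n + 7^n.

Base cases: T(1) = 10 and 3^1 + 7^1 = 10; T(2) = 58 and 3^2 + 7^2 = 58.
Assume T(j) = 3^j + 7^j for all 1 ≤ j ≤ r, where r ≥ 2.
Then T(r+1) = 10T(r) − 21T(r−1) = 10·(3^r + 7^r) − 21·(3^{r−1} + 7^{r−1}) = (10·3 − 21)3^{r−1} + (10·7 − 21)7^{r−1} = 9·3^{r−1} + 49·7^{r−1} = 3^{r+1} + 7^{r+1}.
So the formula holds for r+1, and by strong induction T(n) = 3^n + 7^n for all n ≥ 1.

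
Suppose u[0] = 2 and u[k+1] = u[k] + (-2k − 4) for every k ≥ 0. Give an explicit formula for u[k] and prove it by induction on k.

Claim: u[k] = -k^2 − 3k + 2.

Base case: u[0] = 2, and -0^2 − 3·0 + 2 = 2.
Assume u[j] = -j^2 − 3j + 2.
Then u[j+1] = u[j] + (-2j − 4) = (-j^2 − 3j + 2) + (-2j − 4) = -j^2 − 5j − 2,
and -(j+1)^2 − 3·(j+1) + 2 = -j^2 − 5j − 2.
By induction, u[k] = -k^2 − 3k + 2 for all k ≥ 0.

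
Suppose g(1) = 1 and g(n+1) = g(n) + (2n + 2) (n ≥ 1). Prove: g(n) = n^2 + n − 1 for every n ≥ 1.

Base case: g(1) = 1, and 1^2 + 1 − 1 = 1.
Assume g(j) = j^2 + j − 1.
Then g(j+1) = g(j) + (2j + 2) = (j^2 + j − 1) + (2j + 2) = j^2 + 3j + 1,
and (j+1)^2 + (j+1) − 1 = j^2 + 3j + 1.
By induction, g(n) = n^2 + n − 1 for all n ≥ 1.

g(n) = n^2 + n − 1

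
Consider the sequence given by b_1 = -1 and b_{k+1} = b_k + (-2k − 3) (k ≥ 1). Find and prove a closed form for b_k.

Claim: b_k = -k^2 − 2k + 2.

Base case: b_1 = -1, and -1^2 − 2·1 + 2 = -1.
Assume b_m = -m^2 − 2m + 2.
Then b_{m+1} = b_m + (-2m − 3) = (-m^2 − 2m + 2) + (-2m − 3) = -m^2 − 4m − 1,
and -(m+1)^2 − 2·(m+1) + 2 = -m^2 − 4m − 1.
This completes the inductive step, so b_k = -k^2 − 2k + 2 for all k ≥ 1.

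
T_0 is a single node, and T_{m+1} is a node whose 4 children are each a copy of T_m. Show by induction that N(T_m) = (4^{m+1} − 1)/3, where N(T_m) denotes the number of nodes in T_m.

Base case: N(T_0) = 1, and (4^{0+1} − 1)/3 = 1.
Assume N(T_j) = (4^{j+1} − 1)/3.
Then N(T_{j+1}) = 1 + 4N(T_j) = 1 + 4·(4^{j+1} − 1)/3 = 1 + (4^{j+2} − 4)/3 = (3 + 4^{j+2} − 4)/3 = (4^{j+2} − 1)/3.
So the formula holds for j+1, and by induction N(T_m) = (4^{m+1} − 1)/3 for all m ≥ 0.

N(T_m) = (4^{m+1} − 1)/3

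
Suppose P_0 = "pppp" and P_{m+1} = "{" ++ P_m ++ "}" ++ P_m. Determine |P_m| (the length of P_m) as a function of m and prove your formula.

Claim: |P_m| = 6·2^m − 2.

Base case: |P_0| = 4, and 6·2^0 − 2 = 4.
Assume |P_j| = 6·2^j − 2.
Then |P_{j+1}| = 1 + |P_j| + 1 + |P_j| = 2|P_j| + 2 = 2(6·2^j − 2) + 2 = 6·2^{j+1} − 4 + 2 = 6·2^{j+1} − 2.
By induction, |P_m| = 6·2^m − 2 for all m ≥ 0.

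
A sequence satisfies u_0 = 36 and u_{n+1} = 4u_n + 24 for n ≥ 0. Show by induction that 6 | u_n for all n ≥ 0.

Base case: u_0 = 36 = 6·6, so 6 | u_0.
Assume 6 | u_j, so u_j = 6t for some integer t.
Then u_{j+1} = 4u_j + 24 = 4·(6t) + 24 = 6(4t + 4), so 6 | u_{j+1}.
By induction, 6 | u_n for all n ≥ 0.

6 | u_n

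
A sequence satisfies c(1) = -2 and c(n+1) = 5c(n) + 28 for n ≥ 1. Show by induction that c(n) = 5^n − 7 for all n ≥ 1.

Base case: c(1) = -2, and 5^1 − 7 = 5 − 7 = -2.
Assume c(j) = 5^j − 7 for some j ≥ 1.
Then c(j+1) = 5c(j) + 28 = 5·(5^j − 7) + 28 = 5^{j+1} − 35 + 28 = 5^{j+1} − 7.
By induction, c(n) = 5^n − 7 for all n ≥ 1.

c(n) = 5^n − 7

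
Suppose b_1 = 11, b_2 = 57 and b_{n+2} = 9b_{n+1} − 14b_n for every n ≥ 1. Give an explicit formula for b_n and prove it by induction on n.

Claim: b_n = 2·2^n + 7^n.

Base cases: b_1 = 11 and 2·2^1 + 7^1 = 11; b_2 = 57 and 2·2^2 + 7^2 = 57.
Assume b_j = 2·2^j + 7^j for all 1 ≤ j ≤ m, where m ≥ 2.
Then b_{m+1} = 9b_m − 14b_{m−1} = 9·(2·2^m + 7^m) − 14·(2·2^{m−1} + 7^{m−1}) = 2·(9·2 − 14)2^{m−1} + (9·7 − 14)7^{m−1} = 8·2^{m−1} + 49·7^{m−1} = 2·2^{m+1} + 7^{m+1}.
By strong induction, b_n = 2·2^n + 7^n for all n ≥ 1.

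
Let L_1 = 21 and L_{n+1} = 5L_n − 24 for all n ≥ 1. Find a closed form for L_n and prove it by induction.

Claim: L_n = 3·5^n + 6.

Base case: L_1 = 21, and 3·5^1 + 6 = 15 + 6 = 21.
Assume L_k = 3·5^k + 6 for some k ≥ 1.
Then L_{k+1} = 5L_k − 24 = 5·(3·5^k + 6) − 24 = 15·5^k + 30 − 24 = 3·5^{k+1} + 6.
So the formula holds for k+1, and by induction L_n = 3·5^n + 6 for all n ≥ 1.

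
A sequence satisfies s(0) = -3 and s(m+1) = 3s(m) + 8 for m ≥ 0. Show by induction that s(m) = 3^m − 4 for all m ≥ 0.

Base case: s(0) = -3, and 3^0 − 4 = 1 − 4 = -3.
Assume s(j) = 3^j − 4 for some j ≥ 0.
Then s(j+1) = 3s(j) + 8 = 3·(3^j − 4) + 8 = 3^{j+1} − 12 + 8 = 3^{j+1} − 4.
This completes the inductive step, so s(m) = 3^m − 4 for all m ≥ 0.

s(m) = 3^m − 4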